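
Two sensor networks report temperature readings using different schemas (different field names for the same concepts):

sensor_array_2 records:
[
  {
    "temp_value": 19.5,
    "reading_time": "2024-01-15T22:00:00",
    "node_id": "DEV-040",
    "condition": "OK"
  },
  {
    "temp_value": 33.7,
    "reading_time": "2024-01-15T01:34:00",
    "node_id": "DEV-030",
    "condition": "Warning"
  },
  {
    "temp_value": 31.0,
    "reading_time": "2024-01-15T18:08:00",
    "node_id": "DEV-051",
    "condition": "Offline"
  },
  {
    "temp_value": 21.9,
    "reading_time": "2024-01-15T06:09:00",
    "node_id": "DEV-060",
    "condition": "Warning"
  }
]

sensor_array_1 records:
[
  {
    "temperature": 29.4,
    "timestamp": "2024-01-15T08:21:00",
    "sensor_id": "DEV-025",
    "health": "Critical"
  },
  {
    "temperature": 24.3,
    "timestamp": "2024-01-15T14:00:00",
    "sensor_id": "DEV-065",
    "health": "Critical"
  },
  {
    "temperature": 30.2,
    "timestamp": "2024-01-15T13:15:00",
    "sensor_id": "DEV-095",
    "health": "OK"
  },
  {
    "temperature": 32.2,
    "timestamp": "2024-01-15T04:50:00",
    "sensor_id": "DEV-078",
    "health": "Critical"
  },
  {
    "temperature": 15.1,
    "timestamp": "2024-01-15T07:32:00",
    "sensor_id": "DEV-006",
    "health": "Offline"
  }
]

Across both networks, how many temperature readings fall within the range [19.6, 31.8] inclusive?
5

Schema mapping: "temp_value" (sensor_array_2) = "temperature" (sensor_array_1) = temperature

Readings in [19.6, 31.8] from sensor_array_2: 2
Readings in [19.6, 31.8] from sensor_array_1: 3

Total count: 2 + 3 = 5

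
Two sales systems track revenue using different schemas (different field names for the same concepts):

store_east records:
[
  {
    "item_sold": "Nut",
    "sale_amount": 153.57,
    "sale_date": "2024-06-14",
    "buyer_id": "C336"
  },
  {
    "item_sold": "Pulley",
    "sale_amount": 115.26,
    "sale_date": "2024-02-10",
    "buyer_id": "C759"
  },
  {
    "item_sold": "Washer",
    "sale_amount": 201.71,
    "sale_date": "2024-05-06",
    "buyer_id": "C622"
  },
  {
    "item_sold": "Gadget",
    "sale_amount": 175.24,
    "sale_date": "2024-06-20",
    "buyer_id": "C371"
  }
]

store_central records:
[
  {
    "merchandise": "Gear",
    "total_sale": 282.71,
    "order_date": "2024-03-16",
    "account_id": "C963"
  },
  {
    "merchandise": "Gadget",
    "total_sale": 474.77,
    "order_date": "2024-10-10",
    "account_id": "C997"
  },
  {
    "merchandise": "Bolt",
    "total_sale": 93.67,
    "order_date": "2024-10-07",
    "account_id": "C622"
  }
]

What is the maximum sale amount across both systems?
474.77

Reconcile: "sale_amount" (store_east) = "total_sale" (store_central) = sale amount

Maximum in store_east: 201.71
Maximum in store_central: 474.77

Overall maximum: max(201.71, 474.77) = 474.77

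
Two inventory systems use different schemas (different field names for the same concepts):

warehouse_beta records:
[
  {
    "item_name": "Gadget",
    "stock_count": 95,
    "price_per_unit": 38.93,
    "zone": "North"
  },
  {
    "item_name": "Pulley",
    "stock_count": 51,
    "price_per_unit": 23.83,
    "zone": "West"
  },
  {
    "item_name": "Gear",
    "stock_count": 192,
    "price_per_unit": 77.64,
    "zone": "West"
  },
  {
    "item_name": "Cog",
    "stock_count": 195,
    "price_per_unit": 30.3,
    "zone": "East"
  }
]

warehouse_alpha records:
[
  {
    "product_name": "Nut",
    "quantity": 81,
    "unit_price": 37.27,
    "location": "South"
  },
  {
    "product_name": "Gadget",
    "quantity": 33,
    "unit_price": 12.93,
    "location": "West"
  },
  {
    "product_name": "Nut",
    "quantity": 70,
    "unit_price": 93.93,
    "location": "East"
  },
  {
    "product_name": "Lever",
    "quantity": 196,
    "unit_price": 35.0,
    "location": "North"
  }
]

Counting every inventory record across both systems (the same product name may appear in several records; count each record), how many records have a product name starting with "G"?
3

Schema mapping: "item_name" (warehouse_beta) = "product_name" (warehouse_alpha) = product name

Records with product name starting with "G" in warehouse_beta: 2
Records with product name starting with "G" in warehouse_alpha: 1

Total: 2 + 1 = 3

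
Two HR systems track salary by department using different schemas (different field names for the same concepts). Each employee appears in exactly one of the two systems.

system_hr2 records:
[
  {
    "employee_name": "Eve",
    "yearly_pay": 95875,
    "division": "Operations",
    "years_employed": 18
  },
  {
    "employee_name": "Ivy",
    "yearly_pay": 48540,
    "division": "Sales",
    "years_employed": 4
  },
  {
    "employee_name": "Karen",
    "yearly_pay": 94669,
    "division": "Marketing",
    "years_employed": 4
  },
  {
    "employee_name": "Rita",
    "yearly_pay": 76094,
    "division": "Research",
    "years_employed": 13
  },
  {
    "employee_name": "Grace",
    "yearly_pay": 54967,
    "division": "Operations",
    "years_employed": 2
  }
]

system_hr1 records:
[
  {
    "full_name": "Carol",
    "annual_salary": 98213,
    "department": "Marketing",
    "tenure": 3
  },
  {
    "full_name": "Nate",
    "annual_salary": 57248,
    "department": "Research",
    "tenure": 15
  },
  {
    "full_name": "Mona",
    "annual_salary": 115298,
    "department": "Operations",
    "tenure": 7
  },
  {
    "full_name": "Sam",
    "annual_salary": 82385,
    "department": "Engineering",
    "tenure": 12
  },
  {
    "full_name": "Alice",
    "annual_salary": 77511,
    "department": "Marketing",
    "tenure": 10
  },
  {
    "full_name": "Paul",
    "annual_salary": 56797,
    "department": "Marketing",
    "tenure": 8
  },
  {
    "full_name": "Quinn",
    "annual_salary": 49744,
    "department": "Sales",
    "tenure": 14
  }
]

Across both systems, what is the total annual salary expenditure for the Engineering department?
82385

Schema mappings:
- "division" (system_hr2) = "department" (system_hr1) = department
- "yearly_pay" (system_hr2) = "annual_salary" (system_hr1) = salary

Engineering salaries from system_hr2: 0
Engineering salaries from system_hr1: 82385

Total: 0 + 82385 = 82385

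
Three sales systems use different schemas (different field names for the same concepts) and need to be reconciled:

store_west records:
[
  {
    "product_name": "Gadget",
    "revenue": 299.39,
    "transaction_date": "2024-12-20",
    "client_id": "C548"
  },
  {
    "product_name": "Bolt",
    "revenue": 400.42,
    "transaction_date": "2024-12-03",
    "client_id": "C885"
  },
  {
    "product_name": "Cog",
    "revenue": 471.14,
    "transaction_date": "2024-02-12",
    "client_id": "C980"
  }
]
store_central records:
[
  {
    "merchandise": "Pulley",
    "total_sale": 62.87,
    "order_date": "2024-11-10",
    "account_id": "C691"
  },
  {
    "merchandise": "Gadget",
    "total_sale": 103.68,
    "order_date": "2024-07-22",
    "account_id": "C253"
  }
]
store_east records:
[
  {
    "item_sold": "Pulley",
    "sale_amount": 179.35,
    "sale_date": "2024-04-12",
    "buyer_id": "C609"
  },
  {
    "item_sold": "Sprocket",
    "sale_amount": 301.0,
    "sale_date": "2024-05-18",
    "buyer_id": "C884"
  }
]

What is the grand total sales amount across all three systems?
1817.85

Schema reconciliation - all amount fields map to sale amount:

store_west (revenue): 1170.95
store_central (total_sale): 166.55
store_east (sale_amount): 480.35

Grand total: 1817.85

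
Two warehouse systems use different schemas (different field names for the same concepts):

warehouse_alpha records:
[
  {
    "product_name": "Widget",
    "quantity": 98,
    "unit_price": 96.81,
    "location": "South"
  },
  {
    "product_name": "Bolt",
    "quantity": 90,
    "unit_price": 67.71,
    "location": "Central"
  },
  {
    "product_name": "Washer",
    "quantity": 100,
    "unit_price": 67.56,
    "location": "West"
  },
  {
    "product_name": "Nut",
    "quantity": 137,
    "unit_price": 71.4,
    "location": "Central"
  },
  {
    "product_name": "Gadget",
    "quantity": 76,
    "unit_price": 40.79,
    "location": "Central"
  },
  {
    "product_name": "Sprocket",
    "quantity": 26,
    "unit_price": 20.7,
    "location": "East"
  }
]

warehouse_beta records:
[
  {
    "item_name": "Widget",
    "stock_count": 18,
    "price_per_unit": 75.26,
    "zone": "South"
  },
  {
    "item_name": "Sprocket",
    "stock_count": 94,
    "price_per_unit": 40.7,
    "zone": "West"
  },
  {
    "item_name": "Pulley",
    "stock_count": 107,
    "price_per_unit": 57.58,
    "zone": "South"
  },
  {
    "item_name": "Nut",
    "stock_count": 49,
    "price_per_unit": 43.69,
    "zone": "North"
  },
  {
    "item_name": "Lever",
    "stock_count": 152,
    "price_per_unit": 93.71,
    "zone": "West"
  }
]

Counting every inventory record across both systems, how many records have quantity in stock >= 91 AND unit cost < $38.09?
0

Schema mappings:
- "quantity" (warehouse_alpha) = "stock_count" (warehouse_beta) = quantity
- "unit_price" (warehouse_alpha) = "price_per_unit" (warehouse_beta) = unit cost

Records meeting both conditions in warehouse_alpha: 0
Records meeting both conditions in warehouse_beta: 0

Total: 0 + 0 = 0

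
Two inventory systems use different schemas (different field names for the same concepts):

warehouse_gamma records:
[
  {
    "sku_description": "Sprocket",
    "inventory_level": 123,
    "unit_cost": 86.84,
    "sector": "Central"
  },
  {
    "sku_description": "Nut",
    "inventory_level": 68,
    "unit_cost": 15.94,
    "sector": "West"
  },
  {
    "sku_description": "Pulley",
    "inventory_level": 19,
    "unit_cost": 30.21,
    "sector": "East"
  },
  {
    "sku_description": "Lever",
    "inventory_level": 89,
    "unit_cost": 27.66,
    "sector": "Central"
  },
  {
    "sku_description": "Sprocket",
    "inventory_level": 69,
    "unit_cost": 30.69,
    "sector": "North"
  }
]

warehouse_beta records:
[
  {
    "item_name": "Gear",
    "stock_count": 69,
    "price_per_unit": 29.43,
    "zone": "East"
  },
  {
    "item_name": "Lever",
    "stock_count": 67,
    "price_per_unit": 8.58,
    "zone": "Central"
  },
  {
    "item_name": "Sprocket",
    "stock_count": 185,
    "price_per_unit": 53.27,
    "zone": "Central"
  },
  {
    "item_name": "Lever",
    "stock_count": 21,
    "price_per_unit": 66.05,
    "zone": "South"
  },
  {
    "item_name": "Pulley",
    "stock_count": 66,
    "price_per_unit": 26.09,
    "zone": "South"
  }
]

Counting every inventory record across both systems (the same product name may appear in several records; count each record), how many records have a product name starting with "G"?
1

Schema mapping: "sku_description" (warehouse_gamma) = "item_name" (warehouse_beta) = product name

Records with product name starting with "G" in warehouse_gamma: 0
Records with product name starting with "G" in warehouse_beta: 1

Total: 0 + 1 = 1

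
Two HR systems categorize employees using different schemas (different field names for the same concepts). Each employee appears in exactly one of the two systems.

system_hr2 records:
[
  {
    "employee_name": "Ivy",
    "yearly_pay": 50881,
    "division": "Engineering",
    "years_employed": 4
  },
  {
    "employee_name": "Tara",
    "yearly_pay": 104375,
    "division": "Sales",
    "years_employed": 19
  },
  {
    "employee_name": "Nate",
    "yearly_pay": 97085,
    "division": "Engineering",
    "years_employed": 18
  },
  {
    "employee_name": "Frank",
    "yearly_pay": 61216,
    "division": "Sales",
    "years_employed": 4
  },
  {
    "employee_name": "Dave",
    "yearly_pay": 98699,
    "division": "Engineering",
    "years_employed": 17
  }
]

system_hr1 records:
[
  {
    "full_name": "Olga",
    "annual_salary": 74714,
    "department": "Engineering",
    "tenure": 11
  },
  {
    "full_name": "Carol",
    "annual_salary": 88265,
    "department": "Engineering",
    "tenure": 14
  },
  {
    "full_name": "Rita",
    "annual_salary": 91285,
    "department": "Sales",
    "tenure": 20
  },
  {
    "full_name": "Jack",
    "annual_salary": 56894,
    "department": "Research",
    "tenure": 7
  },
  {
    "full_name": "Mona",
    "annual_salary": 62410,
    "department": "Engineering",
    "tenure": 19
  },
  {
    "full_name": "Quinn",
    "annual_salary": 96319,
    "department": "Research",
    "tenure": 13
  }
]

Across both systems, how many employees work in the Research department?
2

Schema mapping: "division" (system_hr2) = "department" (system_hr1) = department

Research employees in system_hr2: 0
Research employees in system_hr1: 2

Total in Research: 0 + 2 = 2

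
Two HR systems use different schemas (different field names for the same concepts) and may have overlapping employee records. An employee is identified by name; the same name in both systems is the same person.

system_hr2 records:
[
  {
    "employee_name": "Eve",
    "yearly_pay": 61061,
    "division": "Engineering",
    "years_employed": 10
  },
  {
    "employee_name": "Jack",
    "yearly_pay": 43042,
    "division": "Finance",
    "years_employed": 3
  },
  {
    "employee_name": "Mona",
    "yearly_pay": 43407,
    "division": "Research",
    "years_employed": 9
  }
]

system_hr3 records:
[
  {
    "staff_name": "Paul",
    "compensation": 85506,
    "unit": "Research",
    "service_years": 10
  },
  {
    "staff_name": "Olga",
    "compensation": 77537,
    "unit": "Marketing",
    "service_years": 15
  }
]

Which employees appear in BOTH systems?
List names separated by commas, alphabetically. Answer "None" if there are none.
None

Schema mapping: "employee_name" (system_hr2) = "staff_name" (system_hr3) = employee name

Names in system_hr2: ['Eve', 'Jack', 'Mona']
Names in system_hr3: ['Olga', 'Paul']

Intersection: None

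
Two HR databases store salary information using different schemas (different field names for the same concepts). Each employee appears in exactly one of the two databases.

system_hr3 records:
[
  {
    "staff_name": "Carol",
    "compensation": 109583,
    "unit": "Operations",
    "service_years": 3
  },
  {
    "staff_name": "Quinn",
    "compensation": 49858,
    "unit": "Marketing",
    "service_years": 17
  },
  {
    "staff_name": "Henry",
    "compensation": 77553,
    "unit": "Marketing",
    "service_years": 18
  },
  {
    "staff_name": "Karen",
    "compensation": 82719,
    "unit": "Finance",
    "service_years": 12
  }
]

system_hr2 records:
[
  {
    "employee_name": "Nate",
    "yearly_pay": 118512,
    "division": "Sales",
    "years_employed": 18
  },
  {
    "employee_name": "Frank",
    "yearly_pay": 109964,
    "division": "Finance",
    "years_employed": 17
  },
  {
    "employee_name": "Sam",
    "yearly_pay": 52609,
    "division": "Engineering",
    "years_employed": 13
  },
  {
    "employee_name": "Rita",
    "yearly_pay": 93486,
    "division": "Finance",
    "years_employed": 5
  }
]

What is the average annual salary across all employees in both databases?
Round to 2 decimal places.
86785.50

Schema mapping: "compensation" (system_hr3) = "yearly_pay" (system_hr2) = annual salary

All salaries: [109583, 49858, 77553, 82719, 118512, 109964, 52609, 93486]
Sum: 694284
Count: 8
Average: 694284 / 8 = 86785.50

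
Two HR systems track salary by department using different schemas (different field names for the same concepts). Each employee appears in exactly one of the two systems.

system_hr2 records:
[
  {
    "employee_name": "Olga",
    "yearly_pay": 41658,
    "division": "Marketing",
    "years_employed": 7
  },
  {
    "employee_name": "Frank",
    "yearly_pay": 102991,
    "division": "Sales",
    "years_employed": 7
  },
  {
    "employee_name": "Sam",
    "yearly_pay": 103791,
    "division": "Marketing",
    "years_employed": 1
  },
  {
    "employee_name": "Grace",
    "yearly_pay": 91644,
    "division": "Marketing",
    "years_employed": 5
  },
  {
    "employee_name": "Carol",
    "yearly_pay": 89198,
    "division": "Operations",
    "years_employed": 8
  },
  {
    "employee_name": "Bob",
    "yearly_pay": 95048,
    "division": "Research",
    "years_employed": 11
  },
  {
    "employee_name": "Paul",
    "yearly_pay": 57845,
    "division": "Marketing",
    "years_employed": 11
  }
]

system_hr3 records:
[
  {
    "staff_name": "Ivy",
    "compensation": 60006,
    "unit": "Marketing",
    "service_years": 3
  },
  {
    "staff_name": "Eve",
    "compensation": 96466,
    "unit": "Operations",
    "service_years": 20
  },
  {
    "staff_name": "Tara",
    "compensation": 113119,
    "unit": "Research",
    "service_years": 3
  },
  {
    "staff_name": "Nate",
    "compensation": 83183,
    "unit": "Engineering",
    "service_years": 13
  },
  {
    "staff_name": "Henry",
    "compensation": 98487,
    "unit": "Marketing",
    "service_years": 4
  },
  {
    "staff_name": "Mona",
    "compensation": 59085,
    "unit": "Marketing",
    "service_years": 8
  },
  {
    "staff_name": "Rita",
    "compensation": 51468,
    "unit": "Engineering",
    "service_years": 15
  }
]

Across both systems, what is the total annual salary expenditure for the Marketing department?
512516

Schema mappings:
- "division" (system_hr2) = "unit" (system_hr3) = department
- "yearly_pay" (system_hr2) = "compensation" (system_hr3) = salary

Marketing salaries from system_hr2: 294938
Marketing salaries from system_hr3: 217578

Total: 294938 + 217578 = 512516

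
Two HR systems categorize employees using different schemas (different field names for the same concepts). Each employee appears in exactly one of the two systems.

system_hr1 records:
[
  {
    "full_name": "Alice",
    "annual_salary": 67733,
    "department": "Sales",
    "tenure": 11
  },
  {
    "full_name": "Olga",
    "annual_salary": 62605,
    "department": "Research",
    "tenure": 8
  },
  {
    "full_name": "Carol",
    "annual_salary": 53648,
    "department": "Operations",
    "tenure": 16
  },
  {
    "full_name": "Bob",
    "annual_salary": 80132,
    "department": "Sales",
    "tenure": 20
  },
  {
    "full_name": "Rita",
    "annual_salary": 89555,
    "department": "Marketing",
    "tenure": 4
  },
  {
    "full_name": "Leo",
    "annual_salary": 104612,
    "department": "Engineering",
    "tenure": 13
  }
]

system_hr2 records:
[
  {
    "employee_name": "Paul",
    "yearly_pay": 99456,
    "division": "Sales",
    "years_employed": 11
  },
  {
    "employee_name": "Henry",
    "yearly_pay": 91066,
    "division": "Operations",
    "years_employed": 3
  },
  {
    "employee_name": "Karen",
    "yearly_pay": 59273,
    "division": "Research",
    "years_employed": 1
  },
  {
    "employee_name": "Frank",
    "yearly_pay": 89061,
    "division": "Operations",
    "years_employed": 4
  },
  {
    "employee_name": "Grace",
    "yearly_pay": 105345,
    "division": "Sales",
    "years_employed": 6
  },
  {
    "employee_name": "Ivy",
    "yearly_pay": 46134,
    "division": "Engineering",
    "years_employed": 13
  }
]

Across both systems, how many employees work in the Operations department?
3

Schema mapping: "department" (system_hr1) = "division" (system_hr2) = department

Operations employees in system_hr1: 1
Operations employees in system_hr2: 2

Total in Operations: 1 + 2 = 3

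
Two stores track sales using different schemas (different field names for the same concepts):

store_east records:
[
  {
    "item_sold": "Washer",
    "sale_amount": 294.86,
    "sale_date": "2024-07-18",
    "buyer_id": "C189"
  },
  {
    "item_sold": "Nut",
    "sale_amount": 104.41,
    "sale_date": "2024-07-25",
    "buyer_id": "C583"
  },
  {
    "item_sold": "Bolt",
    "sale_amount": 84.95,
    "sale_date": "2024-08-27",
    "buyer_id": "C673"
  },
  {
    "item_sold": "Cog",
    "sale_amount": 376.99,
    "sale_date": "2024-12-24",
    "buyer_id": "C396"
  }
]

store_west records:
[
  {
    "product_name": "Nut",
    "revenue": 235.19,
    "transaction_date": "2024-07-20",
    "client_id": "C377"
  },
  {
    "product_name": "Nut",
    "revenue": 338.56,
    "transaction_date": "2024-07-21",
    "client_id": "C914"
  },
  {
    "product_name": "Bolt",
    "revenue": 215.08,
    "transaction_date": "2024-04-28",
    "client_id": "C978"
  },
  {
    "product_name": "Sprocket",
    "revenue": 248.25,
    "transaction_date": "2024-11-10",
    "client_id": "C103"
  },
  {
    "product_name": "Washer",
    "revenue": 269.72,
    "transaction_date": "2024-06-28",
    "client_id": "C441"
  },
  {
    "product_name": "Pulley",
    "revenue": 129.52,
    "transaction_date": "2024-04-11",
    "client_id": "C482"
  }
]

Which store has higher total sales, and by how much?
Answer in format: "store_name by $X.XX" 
store_west by $575.11

Schema mapping: "sale_amount" (store_east) = "revenue" (store_west) = sale amount

Total for store_east: 861.21
Total for store_west: 1436.32

Difference: |861.21 - 1436.32| = 575.11
store_west has higher sales by $575.11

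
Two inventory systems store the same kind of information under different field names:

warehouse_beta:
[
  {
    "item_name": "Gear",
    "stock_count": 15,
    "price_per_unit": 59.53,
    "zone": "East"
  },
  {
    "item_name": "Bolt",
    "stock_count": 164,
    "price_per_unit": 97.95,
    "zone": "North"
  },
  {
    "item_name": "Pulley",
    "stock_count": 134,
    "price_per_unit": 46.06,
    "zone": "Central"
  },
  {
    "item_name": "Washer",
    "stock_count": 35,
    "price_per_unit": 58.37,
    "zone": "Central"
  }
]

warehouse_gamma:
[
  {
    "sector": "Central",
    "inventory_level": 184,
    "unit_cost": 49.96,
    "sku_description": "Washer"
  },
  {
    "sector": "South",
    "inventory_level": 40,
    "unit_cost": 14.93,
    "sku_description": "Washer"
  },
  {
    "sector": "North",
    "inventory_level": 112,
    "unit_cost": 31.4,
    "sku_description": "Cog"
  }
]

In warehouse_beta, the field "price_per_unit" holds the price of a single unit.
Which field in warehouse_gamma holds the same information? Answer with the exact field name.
unit_cost

In warehouse_beta, "price_per_unit" holds the price of a single unit.
The fields in warehouse_gamma are: "sector", "inventory_level", "unit_cost", "sku_description".
"unit_cost" is the match: the name refers to the same concept and its values are decimal currency amounts (e.g. 49.96, 14.93).
The other fields ("sector", "inventory_level", "sku_description") hold different kinds of data.

So "price_per_unit" in warehouse_beta corresponds to "unit_cost" in warehouse_gamma.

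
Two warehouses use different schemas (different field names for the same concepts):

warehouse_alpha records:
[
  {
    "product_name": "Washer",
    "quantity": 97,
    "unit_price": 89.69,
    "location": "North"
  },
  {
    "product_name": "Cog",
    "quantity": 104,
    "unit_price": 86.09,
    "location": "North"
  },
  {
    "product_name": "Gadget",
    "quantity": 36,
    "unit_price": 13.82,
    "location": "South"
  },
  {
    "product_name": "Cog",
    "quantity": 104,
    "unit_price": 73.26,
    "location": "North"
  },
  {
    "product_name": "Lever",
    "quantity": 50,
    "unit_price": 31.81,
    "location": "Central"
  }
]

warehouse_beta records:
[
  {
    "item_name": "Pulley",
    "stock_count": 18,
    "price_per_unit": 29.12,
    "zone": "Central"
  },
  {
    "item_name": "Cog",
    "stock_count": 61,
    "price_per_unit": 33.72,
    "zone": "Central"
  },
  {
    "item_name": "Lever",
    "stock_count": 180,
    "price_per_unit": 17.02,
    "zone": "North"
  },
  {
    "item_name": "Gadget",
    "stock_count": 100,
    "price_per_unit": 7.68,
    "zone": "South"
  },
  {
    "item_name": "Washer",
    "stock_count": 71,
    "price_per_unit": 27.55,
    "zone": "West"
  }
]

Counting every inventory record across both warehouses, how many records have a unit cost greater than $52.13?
3

Schema mapping: "unit_price" (warehouse_alpha) = "price_per_unit" (warehouse_beta) = unit cost

Records > $52.13 in warehouse_alpha: 3
Records > $52.13 in warehouse_beta: 0

Total count: 3 + 0 = 3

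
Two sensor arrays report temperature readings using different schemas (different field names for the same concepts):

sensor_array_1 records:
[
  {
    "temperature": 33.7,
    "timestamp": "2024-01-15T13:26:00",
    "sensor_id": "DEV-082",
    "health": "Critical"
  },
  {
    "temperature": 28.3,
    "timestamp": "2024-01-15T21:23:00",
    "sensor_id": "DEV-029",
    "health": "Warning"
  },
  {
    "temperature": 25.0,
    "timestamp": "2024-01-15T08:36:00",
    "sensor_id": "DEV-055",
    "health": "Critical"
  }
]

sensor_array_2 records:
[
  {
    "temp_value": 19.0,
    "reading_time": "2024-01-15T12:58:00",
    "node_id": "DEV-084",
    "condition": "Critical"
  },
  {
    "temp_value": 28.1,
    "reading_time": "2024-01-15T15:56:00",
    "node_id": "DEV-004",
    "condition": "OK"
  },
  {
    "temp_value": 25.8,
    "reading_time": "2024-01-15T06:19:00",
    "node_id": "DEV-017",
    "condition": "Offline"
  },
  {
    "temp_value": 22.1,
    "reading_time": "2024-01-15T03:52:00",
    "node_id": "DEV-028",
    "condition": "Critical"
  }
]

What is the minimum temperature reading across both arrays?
19.0

Schema mapping: "temperature" (sensor_array_1) = "temp_value" (sensor_array_2) = temperature reading

Minimum in sensor_array_1: 25.0
Minimum in sensor_array_2: 19.0

Overall minimum: min(25.0, 19.0) = 19.0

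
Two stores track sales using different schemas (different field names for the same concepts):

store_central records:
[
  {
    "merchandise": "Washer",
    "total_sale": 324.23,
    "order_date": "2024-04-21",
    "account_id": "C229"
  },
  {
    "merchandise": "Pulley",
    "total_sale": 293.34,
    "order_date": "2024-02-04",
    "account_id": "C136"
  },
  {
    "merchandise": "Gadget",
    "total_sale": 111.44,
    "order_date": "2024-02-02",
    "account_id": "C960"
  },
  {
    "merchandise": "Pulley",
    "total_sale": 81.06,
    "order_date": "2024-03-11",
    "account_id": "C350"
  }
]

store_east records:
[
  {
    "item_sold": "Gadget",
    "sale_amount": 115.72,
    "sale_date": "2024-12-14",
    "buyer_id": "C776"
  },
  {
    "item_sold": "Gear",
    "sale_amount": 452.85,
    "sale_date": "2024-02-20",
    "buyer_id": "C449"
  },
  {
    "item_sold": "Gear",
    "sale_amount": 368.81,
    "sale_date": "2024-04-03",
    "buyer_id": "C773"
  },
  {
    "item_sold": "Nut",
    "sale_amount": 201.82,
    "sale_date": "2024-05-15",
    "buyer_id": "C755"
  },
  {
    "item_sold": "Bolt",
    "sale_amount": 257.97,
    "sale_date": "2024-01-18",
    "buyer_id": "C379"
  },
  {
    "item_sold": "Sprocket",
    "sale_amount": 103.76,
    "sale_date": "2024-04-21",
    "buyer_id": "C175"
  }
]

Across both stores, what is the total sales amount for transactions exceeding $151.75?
1899.02

Schema mapping: "total_sale" (store_central) = "sale_amount" (store_east) = sale amount

Sum of sales > $151.75 in store_central: 617.57
Sum of sales > $151.75 in store_east: 1281.45

Total: 617.57 + 1281.45 = 1899.02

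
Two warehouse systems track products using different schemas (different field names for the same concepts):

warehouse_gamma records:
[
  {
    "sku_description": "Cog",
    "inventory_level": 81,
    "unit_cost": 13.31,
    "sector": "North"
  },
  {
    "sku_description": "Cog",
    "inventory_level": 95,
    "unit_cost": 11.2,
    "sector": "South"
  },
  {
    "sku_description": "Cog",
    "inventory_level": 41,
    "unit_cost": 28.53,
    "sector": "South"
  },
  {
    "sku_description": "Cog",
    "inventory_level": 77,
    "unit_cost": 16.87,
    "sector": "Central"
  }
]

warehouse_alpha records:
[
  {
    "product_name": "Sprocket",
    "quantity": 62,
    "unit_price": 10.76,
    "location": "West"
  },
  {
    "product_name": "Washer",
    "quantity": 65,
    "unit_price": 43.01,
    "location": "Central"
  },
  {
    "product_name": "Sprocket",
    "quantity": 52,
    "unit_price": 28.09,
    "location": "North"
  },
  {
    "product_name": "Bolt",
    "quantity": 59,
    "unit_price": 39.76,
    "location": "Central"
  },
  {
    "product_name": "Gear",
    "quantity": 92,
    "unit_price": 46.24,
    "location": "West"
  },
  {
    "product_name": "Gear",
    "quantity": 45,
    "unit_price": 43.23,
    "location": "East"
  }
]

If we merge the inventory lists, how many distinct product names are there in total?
5

Schema mapping: "sku_description" (warehouse_gamma) = "product_name" (warehouse_alpha) = product name

Products in warehouse_gamma: ['Cog']
Products in warehouse_alpha: ['Bolt', 'Gear', 'Sprocket', 'Washer']

Union (unique products): ['Bolt', 'Cog', 'Gear', 'Sprocket', 'Washer']
Count: 5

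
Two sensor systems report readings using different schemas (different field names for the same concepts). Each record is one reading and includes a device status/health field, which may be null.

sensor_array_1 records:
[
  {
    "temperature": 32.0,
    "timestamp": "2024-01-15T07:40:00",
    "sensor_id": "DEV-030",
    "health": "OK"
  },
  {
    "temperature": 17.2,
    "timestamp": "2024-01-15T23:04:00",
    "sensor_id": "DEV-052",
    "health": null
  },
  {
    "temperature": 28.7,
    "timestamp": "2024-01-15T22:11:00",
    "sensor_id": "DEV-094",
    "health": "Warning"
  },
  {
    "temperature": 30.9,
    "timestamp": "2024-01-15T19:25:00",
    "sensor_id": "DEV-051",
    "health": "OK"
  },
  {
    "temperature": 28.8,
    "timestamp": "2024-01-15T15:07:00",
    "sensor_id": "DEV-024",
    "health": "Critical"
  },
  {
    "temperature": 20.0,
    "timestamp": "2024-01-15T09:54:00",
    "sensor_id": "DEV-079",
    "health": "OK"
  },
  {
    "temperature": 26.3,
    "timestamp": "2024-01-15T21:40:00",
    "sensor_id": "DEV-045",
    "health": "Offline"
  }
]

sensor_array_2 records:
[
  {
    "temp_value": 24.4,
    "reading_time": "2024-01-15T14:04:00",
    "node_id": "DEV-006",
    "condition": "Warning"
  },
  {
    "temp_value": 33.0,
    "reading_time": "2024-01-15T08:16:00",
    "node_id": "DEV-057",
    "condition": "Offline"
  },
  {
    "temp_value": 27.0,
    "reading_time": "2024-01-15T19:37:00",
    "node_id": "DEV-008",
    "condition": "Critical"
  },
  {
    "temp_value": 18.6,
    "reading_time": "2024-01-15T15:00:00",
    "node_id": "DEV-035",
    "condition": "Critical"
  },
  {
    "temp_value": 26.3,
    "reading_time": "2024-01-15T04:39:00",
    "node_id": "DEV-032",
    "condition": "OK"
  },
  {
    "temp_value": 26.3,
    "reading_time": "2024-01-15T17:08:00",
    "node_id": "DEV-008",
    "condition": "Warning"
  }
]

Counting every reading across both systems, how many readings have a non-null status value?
12

Schema mapping: "health" (sensor_array_1) = "condition" (sensor_array_2) = status

Non-null in sensor_array_1: 6
Non-null in sensor_array_2: 6

Total non-null: 6 + 6 = 12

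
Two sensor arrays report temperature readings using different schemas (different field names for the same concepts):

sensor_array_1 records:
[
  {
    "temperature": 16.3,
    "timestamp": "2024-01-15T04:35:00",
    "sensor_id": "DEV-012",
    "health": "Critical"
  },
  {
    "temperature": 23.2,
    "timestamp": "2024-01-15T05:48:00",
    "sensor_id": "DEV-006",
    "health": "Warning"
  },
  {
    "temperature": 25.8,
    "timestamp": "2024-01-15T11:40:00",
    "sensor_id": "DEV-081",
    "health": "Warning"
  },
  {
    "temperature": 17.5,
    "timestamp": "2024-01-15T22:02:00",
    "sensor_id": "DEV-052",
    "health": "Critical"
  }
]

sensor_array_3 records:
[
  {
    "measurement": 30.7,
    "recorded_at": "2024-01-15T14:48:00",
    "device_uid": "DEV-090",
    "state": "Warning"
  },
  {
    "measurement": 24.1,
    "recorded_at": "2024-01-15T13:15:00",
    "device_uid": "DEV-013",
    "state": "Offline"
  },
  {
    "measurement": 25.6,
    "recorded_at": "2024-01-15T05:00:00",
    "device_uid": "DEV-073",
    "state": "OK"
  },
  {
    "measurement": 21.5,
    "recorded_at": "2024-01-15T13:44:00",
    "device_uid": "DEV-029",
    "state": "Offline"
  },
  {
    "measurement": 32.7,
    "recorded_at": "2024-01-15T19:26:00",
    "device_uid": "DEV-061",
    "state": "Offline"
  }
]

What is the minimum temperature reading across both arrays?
16.3

Schema mapping: "temperature" (sensor_array_1) = "measurement" (sensor_array_3) = temperature reading

Minimum in sensor_array_1: 16.3
Minimum in sensor_array_3: 21.5

Overall minimum: min(16.3, 21.5) = 16.3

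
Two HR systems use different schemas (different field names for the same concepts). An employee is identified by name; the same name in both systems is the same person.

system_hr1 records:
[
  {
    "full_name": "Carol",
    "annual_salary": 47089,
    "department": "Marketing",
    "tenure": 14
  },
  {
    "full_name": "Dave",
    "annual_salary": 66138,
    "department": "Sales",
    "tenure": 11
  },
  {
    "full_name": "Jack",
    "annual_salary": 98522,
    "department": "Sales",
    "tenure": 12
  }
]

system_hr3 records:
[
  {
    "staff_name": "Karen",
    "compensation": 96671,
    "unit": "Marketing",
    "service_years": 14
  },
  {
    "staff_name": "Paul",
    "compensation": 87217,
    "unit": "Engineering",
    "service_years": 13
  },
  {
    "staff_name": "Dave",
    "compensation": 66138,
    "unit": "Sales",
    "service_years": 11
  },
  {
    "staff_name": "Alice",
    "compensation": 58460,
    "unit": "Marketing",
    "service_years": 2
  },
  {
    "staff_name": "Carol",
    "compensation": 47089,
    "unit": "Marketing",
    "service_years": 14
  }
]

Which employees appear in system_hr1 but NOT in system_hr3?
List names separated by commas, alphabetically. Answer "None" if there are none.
Jack

Schema mapping: "full_name" (system_hr1) = "staff_name" (system_hr3) = employee name

Names in system_hr1: ['Carol', 'Dave', 'Jack']
Names in system_hr3: ['Alice', 'Carol', 'Dave', 'Karen', 'Paul']

In system_hr1 but not system_hr3: ['Jack']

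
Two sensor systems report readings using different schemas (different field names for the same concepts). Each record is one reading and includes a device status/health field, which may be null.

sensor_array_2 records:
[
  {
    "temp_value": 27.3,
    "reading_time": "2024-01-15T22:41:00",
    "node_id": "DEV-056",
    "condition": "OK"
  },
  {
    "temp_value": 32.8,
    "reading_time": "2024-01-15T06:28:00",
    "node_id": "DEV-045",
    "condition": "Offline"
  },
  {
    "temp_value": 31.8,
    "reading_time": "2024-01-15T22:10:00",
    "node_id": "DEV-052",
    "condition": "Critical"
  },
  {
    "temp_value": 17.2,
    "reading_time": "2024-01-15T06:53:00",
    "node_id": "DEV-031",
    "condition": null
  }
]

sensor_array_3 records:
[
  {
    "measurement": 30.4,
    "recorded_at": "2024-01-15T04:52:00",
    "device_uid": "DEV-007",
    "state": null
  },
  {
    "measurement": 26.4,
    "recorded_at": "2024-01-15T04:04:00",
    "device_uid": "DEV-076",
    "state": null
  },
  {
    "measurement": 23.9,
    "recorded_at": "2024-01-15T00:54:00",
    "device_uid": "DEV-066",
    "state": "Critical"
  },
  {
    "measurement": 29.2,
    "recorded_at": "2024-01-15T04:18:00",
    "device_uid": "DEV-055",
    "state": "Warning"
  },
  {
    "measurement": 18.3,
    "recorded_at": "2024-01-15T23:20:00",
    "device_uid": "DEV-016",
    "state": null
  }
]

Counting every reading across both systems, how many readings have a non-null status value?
5

Schema mapping: "condition" (sensor_array_2) = "state" (sensor_array_3) = status

Non-null in sensor_array_2: 3
Non-null in sensor_array_3: 2

Total non-null: 3 + 2 = 5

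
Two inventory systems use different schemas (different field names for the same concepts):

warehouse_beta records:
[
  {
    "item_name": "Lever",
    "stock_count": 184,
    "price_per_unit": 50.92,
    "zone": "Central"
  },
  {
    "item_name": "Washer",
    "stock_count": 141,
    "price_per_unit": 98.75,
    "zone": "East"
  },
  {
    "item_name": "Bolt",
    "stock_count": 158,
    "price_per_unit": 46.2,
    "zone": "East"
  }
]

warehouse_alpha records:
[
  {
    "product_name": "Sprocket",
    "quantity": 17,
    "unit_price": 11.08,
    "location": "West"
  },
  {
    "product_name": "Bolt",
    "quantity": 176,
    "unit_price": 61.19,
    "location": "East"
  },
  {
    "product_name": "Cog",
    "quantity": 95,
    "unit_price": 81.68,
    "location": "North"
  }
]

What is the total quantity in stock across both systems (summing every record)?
771

To reconcile these schemas, identify the field holding the quantity in stock in each system:
1. In warehouse_beta it is "stock_count"
2. In warehouse_alpha it is "quantity"

From warehouse_beta: 184 + 141 + 158 = 483
From warehouse_alpha: 17 + 176 + 95 = 288

Total: 483 + 288 = 771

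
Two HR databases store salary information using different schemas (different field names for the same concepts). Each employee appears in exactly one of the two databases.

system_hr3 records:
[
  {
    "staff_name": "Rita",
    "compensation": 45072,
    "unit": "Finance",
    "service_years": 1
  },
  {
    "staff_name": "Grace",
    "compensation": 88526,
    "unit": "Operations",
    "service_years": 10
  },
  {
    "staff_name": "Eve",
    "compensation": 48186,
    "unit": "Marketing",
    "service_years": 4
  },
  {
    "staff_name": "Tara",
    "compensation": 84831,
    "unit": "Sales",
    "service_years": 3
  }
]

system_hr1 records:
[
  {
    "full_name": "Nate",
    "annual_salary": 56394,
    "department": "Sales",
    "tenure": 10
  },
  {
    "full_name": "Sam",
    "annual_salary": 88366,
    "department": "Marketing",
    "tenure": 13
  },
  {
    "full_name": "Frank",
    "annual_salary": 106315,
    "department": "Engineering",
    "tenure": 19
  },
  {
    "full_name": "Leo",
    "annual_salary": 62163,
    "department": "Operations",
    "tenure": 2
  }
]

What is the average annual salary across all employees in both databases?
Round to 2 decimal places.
72481.63

Schema mapping: "compensation" (system_hr3) = "annual_salary" (system_hr1) = annual salary

All salaries: [45072, 88526, 48186, 84831, 56394, 88366, 106315, 62163]
Sum: 579853
Count: 8
Average: 579853 / 8 = 72481.63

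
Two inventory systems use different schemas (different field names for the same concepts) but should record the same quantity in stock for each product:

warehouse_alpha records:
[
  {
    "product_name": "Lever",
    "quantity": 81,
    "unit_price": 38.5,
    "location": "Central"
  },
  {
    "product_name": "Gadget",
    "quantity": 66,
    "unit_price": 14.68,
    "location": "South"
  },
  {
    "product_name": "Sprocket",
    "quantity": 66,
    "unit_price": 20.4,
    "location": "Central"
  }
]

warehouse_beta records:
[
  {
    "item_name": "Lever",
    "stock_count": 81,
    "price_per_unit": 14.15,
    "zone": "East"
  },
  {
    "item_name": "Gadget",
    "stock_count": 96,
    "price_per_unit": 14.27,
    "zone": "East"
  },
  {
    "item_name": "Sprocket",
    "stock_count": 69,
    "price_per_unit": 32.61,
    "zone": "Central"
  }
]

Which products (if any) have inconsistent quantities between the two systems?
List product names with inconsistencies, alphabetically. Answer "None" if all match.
Gadget, Sprocket

Schema mappings:
- "product_name" (warehouse_alpha) = "item_name" (warehouse_beta) = product name
- "quantity" (warehouse_alpha) = "stock_count" (warehouse_beta) = quantity

Comparison:
  Lever: 81 vs 81 - MATCH
  Gadget: 66 vs 96 - MISMATCH
  Sprocket: 66 vs 69 - MISMATCH

Products with inconsistencies: Gadget, Sprocket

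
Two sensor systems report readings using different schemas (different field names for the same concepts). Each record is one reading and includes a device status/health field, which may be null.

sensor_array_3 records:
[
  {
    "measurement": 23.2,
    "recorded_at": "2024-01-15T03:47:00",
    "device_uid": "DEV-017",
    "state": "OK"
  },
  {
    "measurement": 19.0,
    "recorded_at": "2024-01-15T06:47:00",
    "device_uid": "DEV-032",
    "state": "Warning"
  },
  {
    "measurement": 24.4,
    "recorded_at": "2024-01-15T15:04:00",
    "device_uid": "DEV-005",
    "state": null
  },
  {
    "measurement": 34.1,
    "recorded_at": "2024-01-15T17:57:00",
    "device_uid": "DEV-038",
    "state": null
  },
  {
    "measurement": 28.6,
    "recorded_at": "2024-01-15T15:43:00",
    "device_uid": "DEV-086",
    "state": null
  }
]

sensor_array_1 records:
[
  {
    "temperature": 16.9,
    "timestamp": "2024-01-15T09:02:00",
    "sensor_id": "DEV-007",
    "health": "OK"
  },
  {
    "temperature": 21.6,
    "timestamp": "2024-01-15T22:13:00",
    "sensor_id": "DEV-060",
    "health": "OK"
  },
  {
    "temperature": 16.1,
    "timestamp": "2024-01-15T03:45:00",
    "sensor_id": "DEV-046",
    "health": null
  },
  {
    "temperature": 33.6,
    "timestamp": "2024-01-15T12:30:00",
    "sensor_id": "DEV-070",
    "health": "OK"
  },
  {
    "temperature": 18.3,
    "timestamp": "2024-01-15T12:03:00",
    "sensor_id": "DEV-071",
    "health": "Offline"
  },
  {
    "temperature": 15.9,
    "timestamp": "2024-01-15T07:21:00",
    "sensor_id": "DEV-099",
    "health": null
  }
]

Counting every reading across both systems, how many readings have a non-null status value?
6

Schema mapping: "state" (sensor_array_3) = "health" (sensor_array_1) = status

Non-null in sensor_array_3: 2
Non-null in sensor_array_1: 4

Total non-null: 2 + 4 = 6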